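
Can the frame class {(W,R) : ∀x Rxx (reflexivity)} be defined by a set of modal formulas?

The condition is reflexivity. A defining modal formula is □p → p.
Suppose □p→p is valid. At any x set V(p)={w : Rxw}. Then □p holds at x, so p holds at x, i.e. Rxx.

Yes — defined by □p → p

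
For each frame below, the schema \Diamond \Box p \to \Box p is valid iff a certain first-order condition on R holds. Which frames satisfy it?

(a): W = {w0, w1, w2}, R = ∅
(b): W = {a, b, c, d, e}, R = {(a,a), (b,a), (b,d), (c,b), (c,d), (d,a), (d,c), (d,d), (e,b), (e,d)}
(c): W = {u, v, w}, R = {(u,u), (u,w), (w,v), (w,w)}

(a)

The schema corresponds to the Euclidean property: \forall x \forall y \forall z (Rxy \wedge Rxz \to Ryz).
(a): condition met.
(b): fails — Rba and Rbd but not Rad.
(c): fails — Ruw and Ruu but not Rwu.
Valid on: (a).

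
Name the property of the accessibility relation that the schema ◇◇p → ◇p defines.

transitivity

This is frame-equivalent to □p → □□p (substitute ¬p for p and contrapose).
Suppose □p→□□p is valid. Take Rxy, Ryz and set V(p)={w : Rxw}. Then □p at x, so □□p at x, so □p at y, so p at z, i.e. Rxz.
Conversely, on a frame with transitivity the schema holds at every world under every valuation.
Frame condition: ∀x ∀y ∀z (Rxy ∧ Ryz → Rxz).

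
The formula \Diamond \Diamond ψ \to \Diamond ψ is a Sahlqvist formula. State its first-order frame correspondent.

transitivity: \forall x \forall y \forall z (Rxy \wedge Ryz \to Rxz)

Equivalently (dual form): □ψ → □□ψ.
Suppose □ψ→□□ψ is valid. Take Rxy, Ryz and set V(ψ)={w : Rxw}. Then □ψ at x, so □□ψ at x, so □ψ at y, so ψ at z, i.e. Rxz.
Conversely, on a frame with transitivity the schema holds at every world under every valuation.
So the correspondent is transitivity.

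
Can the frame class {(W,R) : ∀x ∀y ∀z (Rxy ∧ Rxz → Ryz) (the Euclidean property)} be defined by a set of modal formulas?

Definable; ◇q → □◇q defines it

Yes: it is the Euclidean property, defined by the 5 schema ◇q → □◇q.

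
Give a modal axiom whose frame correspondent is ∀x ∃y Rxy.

□r → ◇r

This is seriality; the standard corresponding axiom is D: □r → ◇r.
Suppose □r→◇r is valid. At any x set V(r)=W. Then □r at x, so ◇r at x, so x has a successor.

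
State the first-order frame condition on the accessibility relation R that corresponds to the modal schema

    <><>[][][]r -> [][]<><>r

forall x forall y forall z ((x R^2 y & x R^2 z) -> exists w (y R^3 w & z R^2 w))

This is a Sahlqvist (Geach-type) schema ◇^2□^3r → □^2◇^2r.
First-order correspondent: forall x forall y forall z ((x R^2 y & x R^2 z) -> exists w (y R^3 w & z R^2 w)).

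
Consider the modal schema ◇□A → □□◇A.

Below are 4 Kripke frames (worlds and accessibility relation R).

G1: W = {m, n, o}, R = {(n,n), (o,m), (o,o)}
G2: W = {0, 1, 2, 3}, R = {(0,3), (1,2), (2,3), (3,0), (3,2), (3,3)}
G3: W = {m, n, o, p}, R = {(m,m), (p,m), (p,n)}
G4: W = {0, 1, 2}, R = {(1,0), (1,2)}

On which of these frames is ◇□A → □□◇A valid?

G2, G4

This is the axiom for a generalized confluence (Geach) condition; its first-order frame correspondent is ∀x ∀y ∀z ((xRy ∧ xR²z) → ∃w (yRw ∧ zRw)).
G1: fails — oRm, oR²m but no w with mRw and mRw.
G2: ✓.
G3: fails — pRn, pR²m but no w with nRw and mRw.
G4: ✓.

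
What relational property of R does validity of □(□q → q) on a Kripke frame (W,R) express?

Suppose □(□q→q) is valid. Take Rxy and set V(q)={w : Ryw}. Then at y, □q holds; since □(□q→q) at x, □q→q at y, so q at y, i.e. Ryy.
Conversely, on a frame with shift-reflexivity the schema holds at every world under every valuation.
Frame condition: ∀x ∀y (Rxy → Ryy).

shift-reflexivity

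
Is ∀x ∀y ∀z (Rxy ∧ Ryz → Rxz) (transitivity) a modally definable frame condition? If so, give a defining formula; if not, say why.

Yes: it is transitivity, defined by the 4 schema □p → □□p.
Suppose □p→□□p is valid. Take Rxy, Ryz and set V(p)={w : Rxw}. Then □p at x, so □□p at x, so □p at y, so p at z, i.e. Rxz.

Yes — defined by □p → □□p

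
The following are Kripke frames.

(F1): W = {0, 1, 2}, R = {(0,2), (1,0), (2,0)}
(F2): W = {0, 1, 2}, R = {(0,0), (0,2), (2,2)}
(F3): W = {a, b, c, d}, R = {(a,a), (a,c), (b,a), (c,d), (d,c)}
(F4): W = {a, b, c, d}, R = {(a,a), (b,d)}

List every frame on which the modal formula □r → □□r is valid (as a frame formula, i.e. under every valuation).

This is the axiom for transitivity; its first-order frame correspondent is ∀x ∀y ∀z (Rxy ∧ Ryz → Rxz).
(F1): fails — R10 and R02 but not R12.
(F2): holds.
(F3): fails — Rcd and Rdc but not Rcc.
(F4): holds.

(F2), (F4)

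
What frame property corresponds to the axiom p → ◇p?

reflexivity: ∀x Rxx

This is frame-equivalent to □p → p (substitute ¬p for p and contrapose).
Suppose □p→p is valid. At any x set V(p)={w : Rxw}. Then □p holds at x, so p holds at x, i.e. Rxx.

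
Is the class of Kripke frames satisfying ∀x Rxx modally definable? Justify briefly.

Yes: it is reflexivity, defined by the T schema □p → p.

Definable; □p → p defines it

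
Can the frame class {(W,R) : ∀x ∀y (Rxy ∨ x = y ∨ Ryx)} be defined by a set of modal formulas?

No — not modally definable

Modal frame validity is preserved under disjoint unions.
Take 2 disjoint single-world reflexive frames: each is trivially connected, but their disjoint union has 2 worlds with no edge between distinct components, so it is not connected.
So the class is not modally definable.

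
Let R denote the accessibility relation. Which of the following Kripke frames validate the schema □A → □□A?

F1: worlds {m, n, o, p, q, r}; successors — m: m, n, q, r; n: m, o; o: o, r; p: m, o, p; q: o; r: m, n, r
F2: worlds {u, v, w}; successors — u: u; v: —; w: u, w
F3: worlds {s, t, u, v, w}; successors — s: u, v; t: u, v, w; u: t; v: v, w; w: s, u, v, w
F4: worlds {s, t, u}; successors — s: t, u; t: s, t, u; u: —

F2

Frame correspondent (Sahlqvist): ∀x ∀y ∀z (Rxy ∧ Ryz → Rxz) — i.e. transitivity.
F1: fails — Rpm and Rmr but not Rpr.
F2: holds.
F3: fails — Rut and Rtv but not Ruv.
F4: fails — Rst and Rts but not Rss.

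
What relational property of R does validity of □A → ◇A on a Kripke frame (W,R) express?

This schema is the D axiom.
It corresponds to seriality: ∀x ∃y Rxy.

Seriality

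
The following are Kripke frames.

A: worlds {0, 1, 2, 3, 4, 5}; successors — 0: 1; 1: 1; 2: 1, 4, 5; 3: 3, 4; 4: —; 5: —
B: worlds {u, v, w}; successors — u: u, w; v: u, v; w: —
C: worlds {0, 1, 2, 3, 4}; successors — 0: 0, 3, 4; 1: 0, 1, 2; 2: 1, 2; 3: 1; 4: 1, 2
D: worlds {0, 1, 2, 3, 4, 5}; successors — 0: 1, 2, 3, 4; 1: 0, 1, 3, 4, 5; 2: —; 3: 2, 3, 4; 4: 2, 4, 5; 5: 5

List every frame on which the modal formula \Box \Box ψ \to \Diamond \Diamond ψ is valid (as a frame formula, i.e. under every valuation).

C

Frame correspondent (Sahlqvist): \forall x \exists w (x R^2 w \wedge x R^2 w) — i.e. a generalized confluence (Geach) condition.
A: fails — at 4 but no w with 4R²w and 4R²w.
B: fails — at w but no t with wR²t and wR²t.
C: ✓.
D: fails — at 2 but no w with 2R²w and 2R²w.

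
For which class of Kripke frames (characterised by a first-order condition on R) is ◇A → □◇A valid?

Suppose ◇A→□◇A is valid. Take Rxy, Rxz and set V(A)={y}. Then ◇A at x, so □◇A at x, so ◇A at z, so some w with Rzw has A; w=y, i.e. Rzy. By symmetry of the argument, Ryz.

The Euclidean property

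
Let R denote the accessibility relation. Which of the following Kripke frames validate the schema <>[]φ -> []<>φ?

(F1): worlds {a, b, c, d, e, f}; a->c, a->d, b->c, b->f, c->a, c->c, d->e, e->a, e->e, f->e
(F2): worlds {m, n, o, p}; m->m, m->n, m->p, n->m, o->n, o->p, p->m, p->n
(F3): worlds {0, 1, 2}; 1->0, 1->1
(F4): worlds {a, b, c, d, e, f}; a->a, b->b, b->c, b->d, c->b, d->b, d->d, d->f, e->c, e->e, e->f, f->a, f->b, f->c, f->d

(F2)

The schema corresponds to convergence: forall x forall y forall z (Rxy & Rxz -> exists w (Ryw & Rzw)).
(F1): fails — Rac and Rad but c and d have no common successor.
(F2): holds.
(F3): fails — R10 and R10 but 0 and 0 have no common successor.
(F4): fails — Ree and Rec but e and c have no common successor.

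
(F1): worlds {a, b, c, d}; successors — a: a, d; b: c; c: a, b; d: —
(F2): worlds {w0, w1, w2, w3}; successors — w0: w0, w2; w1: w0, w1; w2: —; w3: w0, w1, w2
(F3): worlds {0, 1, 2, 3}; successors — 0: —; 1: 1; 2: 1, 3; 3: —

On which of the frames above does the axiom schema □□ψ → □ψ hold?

The schema corresponds to density: ∀x ∀y (Rxy → ∃z (Rxz ∧ Rzy)).
(F1): fails — Rbc but no z with Rbz and Rzc.
(F2): satisfies the condition.
(F3): fails — R23 but no z with R2z and Rz3.
Valid on: (F2).

(F2)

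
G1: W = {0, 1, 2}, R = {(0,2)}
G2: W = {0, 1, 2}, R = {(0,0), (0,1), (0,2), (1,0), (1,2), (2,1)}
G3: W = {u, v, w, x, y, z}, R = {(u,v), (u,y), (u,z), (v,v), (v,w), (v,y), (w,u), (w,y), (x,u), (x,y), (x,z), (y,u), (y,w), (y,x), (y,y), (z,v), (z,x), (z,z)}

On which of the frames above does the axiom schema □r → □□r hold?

Frame correspondent (Sahlqvist): ∀x ∀y ∀z (Rxy ∧ Ryz → Rxz) — i.e. transitivity.
G1: holds.
G2: fails — R10 and R01 but not R11.
G3: fails — Ruv and Rvw but not Ruw.

G1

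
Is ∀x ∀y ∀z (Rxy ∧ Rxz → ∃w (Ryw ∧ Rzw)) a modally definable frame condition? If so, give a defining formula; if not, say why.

This is a Sahlqvist condition; the .2 axiom ◇□q → □◇q defines it.

Definable; ◇□q → □◇q defines it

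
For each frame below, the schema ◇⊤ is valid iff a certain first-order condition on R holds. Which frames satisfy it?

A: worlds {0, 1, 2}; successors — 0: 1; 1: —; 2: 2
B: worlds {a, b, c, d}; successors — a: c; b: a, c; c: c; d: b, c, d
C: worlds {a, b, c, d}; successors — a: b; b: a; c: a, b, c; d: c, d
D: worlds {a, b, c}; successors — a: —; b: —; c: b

Frame correspondent (Sahlqvist): ∀x ∃y Rxy — i.e. seriality.
A: fails — world 1 has no successor.
B: satisfies the condition.
C: satisfies the condition.
D: fails — world a has no successor.
Valid on: B, C.

B, C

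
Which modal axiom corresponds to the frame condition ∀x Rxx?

□ψ → ψ

A defining formula is □ψ → ψ (the T axiom).
Suppose □ψ→ψ is valid. At any x set V(ψ)={w : Rxw}. Then □ψ holds at x, so ψ holds at x, i.e. Rxx.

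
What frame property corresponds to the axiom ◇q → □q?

Suppose ◇q→□q is valid. Take Rxy, Rxz and set V(q)={y}. Then ◇q at x, so □q at x, so q at z, i.e. z=y.
Conversely, on a frame with partial functionality the schema holds at every world under every valuation.
Frame condition: ∀x ∀y ∀z (Rxy ∧ Rxz → y = z).

Partial functionality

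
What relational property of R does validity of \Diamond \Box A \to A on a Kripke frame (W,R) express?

symmetry: \forall x \forall y (Rxy \to Ryx)

Replacing A by ¬A and contraposing gives the equivalent schema A → □◇A.
Suppose A→□◇A is valid. Take Rxy and set V(A)={x}. Then A at x, so □◇A at x, so ◇A at y, so some z with Ryz has A; z=x, i.e. Ryx.
Conversely, on a frame with symmetry the schema holds at every world under every valuation.
Frame condition: \forall x \forall y (Rxy \to Ryx).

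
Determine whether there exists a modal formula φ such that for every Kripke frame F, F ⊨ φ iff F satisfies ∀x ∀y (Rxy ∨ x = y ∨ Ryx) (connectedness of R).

Any modally definable frame class is closed under disjoint unions.
Take 4 disjoint single-world reflexive frames: each is trivially connected, but their disjoint union has 4 worlds with no edge between distinct components, so it is not connected.
So no modal formula (or set of formulas) defines exactly the connected frames.

No — not modally definable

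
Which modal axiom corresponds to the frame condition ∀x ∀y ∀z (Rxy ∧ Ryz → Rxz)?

□ψ → □□ψ

A defining formula is □ψ → □□ψ (the 4 axiom).
Suppose □ψ→□□ψ is valid. Take Rxy, Ryz and set V(ψ)={w : Rxw}. Then □ψ at x, so □□ψ at x, so □ψ at y, so ψ at z, i.e. Rxz.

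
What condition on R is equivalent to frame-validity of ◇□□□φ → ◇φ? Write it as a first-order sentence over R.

∀x ∀y (xRy → ∃w (yR³w ∧ xRw))

This is a Sahlqvist (Geach-type) schema ◇^1□^3φ → □^0◇^1φ.
First-order correspondent: ∀x ∀y (xRy → ∃w (yR³w ∧ xRw)).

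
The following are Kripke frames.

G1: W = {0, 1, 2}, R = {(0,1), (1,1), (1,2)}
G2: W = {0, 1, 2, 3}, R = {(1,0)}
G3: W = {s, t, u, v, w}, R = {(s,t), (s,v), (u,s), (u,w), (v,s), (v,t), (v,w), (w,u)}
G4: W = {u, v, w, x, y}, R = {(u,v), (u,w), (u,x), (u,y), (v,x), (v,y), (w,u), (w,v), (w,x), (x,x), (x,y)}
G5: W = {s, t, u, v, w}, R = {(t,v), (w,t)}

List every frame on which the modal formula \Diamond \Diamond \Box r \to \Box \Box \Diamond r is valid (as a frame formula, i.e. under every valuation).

G2

The schema corresponds to a generalized confluence (Geach) condition: \forall x \forall y \forall z ((x R^2 y \wedge x R^2 z) \to \exists w (yRw \wedge zRw)).
G1: fails — 0R²1, 0R²2 but no w with 1Rw and 2Rw.
G2: satisfies the condition.
G3: fails — sR²s, sR²t but no w* with sRw* and tRw*.
G4: fails — uR²u, uR²y but no t with uRt and yRt.
G5: fails — wR²v, wR²v but no w* with vRw* and vRw*.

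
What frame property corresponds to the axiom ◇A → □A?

Suppose ◇A→□A is valid. Take Rxy, Rxz and set V(A)={y}. Then ◇A at x, so □A at x, so A at z, i.e. z=y.
Conversely, on a frame with partial functionality the schema holds at every world under every valuation.
So the correspondent is partial functionality.

Partial functionality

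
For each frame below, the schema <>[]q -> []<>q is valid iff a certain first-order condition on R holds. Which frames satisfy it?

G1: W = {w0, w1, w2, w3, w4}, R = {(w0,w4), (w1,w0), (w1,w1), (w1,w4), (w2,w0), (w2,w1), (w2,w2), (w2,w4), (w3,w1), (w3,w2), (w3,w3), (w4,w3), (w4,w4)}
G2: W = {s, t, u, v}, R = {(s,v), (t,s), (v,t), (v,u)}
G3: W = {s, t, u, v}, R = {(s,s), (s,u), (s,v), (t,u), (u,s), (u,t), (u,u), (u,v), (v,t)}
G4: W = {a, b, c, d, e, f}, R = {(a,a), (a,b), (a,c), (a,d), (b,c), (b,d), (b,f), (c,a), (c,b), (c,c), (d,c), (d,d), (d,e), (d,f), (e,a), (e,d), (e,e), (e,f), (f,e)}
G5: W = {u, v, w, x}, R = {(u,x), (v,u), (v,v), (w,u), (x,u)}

G1

Frame correspondent (Sahlqvist): forall x forall y forall z (Rxy & Rxz -> exists w (Ryw & Rzw)) — i.e. convergence.
G1: ✓.
G2: fails — Rvt and Rvu but t and u have no common successor.
G3: fails — Rsv and Rss but v and s have no common successor.
G4: fails — Rbc and Rbf but c and f have no common successor.
G5: fails — Rvv and Rvu but v and u have no common successor.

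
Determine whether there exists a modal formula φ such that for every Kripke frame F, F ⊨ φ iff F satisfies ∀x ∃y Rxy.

Yes, by □q → ◇q

This is a Sahlqvist condition; the D axiom □q → ◇q defines it.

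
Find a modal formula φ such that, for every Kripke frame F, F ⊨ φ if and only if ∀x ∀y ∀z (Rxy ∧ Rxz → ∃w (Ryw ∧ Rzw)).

◇□s → □◇s

The condition is convergence. The .2 schema ◇□s → □◇s defines it.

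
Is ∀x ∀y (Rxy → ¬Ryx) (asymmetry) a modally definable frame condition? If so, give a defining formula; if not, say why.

If a class were modally definable it would be closed under surjective bounded morphisms (Goldblatt–Thomason).
The 4-cycle (worlds 0,1,2,3 with 0→1→2→3→0) is asymmetric. Mapping every world to a single reflexive point • is a surjective bounded morphism, and the reflexive point is not asymmetric (R•• but asymmetry requires ¬R••).
Hence asymmetry is not modally definable.

No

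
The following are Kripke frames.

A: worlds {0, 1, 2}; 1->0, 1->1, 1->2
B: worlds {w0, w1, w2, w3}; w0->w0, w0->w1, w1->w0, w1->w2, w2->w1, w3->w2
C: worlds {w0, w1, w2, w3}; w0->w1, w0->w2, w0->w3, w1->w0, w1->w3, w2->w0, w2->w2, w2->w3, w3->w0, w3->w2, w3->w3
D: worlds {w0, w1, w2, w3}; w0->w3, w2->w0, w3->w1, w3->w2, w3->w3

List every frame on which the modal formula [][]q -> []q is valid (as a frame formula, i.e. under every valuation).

A

This is the axiom for density; its first-order frame correspondent is forall x forall y (Rxy -> exists z (Rxz & Rzy)).
A: condition met.
B: fails — Rw1w2 but no z with Rw1z and Rzw2.
C: fails — Rw0w1 but no z with Rw0z and Rzw1.
D: fails — Rw2w0 but no z with Rw2z and Rzw0.
Valid on: A.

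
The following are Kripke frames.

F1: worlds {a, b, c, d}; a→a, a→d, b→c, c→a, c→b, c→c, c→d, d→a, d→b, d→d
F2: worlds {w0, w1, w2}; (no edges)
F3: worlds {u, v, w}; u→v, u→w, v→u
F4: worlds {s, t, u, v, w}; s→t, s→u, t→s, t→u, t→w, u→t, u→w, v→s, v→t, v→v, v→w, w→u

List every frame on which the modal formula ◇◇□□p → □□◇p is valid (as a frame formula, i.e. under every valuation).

This is the axiom for a generalized confluence (Geach) condition; its first-order frame correspondent is ∀x ∀y ∀z ((xR²y ∧ xR²z) → ∃w (yR²w ∧ zRw)).
F1: fails — aR²a, aR²b but no w with aR²w and bRw.
F2: ✓.
F3: fails — uR²u, uR²u but no t with uR²t and uRt.
F4: fails — sR²w, sR²w but no w* with wR²w* and wRw*.
Valid on: F2.

F2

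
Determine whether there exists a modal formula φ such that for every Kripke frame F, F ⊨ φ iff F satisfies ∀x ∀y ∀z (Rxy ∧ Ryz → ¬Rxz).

If a class were modally definable it would be closed under surjective bounded morphisms (Goldblatt–Thomason).
The 5-cycle (worlds a,b,c,d,e with a→b→c→d→e→a) is intransitive. Mapping every world to a single reflexive point • is a surjective bounded morphism; the reflexive point is not intransitive (R••∧R•• but R••).
So the class is not modally definable.

Not definable by any modal formula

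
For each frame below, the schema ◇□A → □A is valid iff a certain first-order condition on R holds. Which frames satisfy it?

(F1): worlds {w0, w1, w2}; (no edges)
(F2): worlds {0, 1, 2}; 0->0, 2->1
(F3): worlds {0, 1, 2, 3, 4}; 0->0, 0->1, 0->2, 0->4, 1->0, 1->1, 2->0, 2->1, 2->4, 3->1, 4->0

Frame correspondent (Sahlqvist): ∀x ∀y ∀z (Rxy ∧ Rxz → Ryz) — i.e. the Euclidean property.
(F1): ✓.
(F2): fails — R21 and R21 but not R11.
(F3): fails — R02 and R02 but not R22.
Valid on: (F1).

(F1)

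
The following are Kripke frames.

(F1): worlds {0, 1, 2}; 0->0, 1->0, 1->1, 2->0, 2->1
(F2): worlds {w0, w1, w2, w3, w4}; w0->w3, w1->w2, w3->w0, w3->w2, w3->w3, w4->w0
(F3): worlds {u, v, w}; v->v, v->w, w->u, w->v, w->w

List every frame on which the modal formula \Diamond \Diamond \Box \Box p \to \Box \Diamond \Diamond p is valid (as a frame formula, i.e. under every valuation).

(F1)

The schema corresponds to a generalized confluence (Geach) condition: \forall x \forall y \forall z ((x R^2 y \wedge xRz) \to \exists w (y R^2 w \wedge z R^2 w)).
(F1): satisfies the condition.
(F2): fails — w0R²w2, w0Rw3 but no w with w2R²w and w3R²w.
(F3): fails — vR²u, vRv but no t with uR²t and vR²t.
Valid on: (F1).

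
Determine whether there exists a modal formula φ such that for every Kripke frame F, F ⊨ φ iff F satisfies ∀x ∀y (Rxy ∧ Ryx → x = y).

Any modally definable frame class is closed under surjective bounded morphisms.
The 4-cycle (worlds a,b,c,d with a→b→c→d→a) is antisymmetric. Sending even-indexed worlds to s and odd-indexed worlds to t is a surjective bounded morphism onto the two-world frame with s↔t, which is not antisymmetric.
Hence antisymmetry is not modally definable.

No — not modally definable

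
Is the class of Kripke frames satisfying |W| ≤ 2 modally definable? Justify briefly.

No

Any modally definable frame class is closed under disjoint unions.
Any modal formula valid on each of 3 disjoint one-world frames is valid on their disjoint union (validity is preserved under disjoint unions). Each one-world frame has |W|=1≤2, but the union has |W|=3.
Hence having at most 2 worlds is not modally definable.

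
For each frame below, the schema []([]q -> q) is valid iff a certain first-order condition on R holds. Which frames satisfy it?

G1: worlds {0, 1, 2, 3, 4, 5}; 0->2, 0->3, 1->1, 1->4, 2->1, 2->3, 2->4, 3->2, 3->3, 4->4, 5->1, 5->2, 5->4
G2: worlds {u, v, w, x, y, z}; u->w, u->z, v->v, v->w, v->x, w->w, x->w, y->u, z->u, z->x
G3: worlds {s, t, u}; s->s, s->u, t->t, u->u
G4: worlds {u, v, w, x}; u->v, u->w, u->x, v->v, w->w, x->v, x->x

The schema corresponds to shift-reflexivity: forall x forall y (Rxy -> Ryy).
G1: fails — R32 but not R22.
G2: fails — Ruz but not Rzz.
G3: satisfies the condition.
G4: satisfies the condition.
Valid on: G3, G4.

G3, G4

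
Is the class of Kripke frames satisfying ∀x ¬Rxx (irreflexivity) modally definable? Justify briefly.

Any modally definable frame class is closed under surjective bounded morphisms.
The 3-cycle (worlds w0,w1,w2 with w0→w1→w2→w0) is irreflexive, and the map sending every world to a single reflexive point • is a surjective bounded morphism (forth: every edge maps to (•,•); back: every world has a successor). So any modal formula valid on the 3-cycle is also valid on the reflexive point, which is not irreflexive.
So no modal formula (or set of formulas) defines exactly the irreflexive frames.

No — not modally definable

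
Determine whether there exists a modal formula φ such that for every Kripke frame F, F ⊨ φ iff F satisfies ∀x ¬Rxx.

No

If a class were modally definable it would be closed under surjective bounded morphisms (Goldblatt–Thomason).
The 2-cycle (worlds 0,1 with 0→1→0) is irreflexive, and the map sending every world to a single reflexive point • is a surjective bounded morphism (forth: every edge maps to (•,•); back: every world has a successor). So any modal formula valid on the 2-cycle is also valid on the reflexive point, which is not irreflexive.
So no modal formula (or set of formulas) defines exactly the irreflexive frames.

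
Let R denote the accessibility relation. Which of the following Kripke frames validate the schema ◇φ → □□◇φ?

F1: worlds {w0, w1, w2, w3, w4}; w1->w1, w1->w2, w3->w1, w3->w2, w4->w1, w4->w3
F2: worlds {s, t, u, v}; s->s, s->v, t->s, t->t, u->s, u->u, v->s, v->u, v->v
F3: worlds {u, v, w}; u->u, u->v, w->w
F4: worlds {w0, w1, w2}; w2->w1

F4

This is the axiom for a generalized confluence (Geach) condition; its first-order frame correspondent is ∀x ∀y ∀z ((xRy ∧ xR²z) → ∃w (y = w ∧ zRw)).
F1: fails — w1Rw1, w1R²w2 but no w with w1=w and w2Rw.
F2: fails — sRv, sR²u but no w with v=w and uRw.
F3: fails — uRu, uR²v but no t with u=t and vRt.
F4: condition met.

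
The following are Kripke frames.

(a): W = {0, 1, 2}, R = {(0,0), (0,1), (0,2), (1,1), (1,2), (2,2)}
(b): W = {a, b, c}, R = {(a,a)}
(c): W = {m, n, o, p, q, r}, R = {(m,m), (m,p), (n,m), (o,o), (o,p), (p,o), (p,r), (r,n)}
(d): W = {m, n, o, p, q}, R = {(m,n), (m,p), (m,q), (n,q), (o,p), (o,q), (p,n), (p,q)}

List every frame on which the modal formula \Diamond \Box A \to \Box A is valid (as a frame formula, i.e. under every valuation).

(b)

Frame correspondent (Sahlqvist): \forall x \forall y \forall z (Rxy \wedge Rxz \to Ryz) — i.e. the Euclidean property.
(a): fails — R02 and R00 but not R20.
(b): holds.
(c): fails — Rmp and Rmm but not Rpm.
(d): fails — Rmq and Rmq but not Rqq.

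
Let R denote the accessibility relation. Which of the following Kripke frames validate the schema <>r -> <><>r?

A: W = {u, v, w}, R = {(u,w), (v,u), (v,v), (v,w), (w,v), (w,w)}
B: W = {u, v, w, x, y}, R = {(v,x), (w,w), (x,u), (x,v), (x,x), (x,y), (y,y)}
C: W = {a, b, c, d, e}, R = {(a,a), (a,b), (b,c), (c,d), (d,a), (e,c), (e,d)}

The schema corresponds to a generalized confluence (Geach) condition: forall x forall y (xRy -> exists w (y = w & x R^2 w)).
A: satisfies the condition.
B: satisfies the condition.
C: fails — bRc but no w with c=w and bR²w.
Valid on: A, B.

A, B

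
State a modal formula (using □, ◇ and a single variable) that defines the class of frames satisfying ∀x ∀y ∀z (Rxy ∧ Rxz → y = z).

◇s → □s

A defining formula is ◇s → □s (the CD axiom).
Suppose ◇s→□s is valid. Take Rxy, Rxz and set V(s)={y}. Then ◇s at x, so □s at x, so s at z, i.e. z=y.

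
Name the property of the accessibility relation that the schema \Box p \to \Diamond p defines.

seriality: \forall x \exists y Rxy

Suppose □p→◇p is valid. At any x set V(p)=W. Then □p at x, so ◇p at x, so x has a successor.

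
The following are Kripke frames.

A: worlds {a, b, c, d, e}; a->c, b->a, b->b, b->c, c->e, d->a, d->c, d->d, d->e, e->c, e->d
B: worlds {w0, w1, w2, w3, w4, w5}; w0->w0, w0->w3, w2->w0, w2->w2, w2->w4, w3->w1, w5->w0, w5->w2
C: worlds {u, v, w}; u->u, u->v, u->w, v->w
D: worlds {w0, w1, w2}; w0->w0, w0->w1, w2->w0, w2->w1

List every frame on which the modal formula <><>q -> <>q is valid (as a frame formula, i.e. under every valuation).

C, D

This is the axiom for transitivity; its first-order frame correspondent is forall x forall y forall z (Rxy & Ryz -> Rxz).
A: fails — Rbc and Rce but not Rbe.
B: fails — Rw5w2 and Rw2w4 but not Rw5w4.
C: holds.
D: holds.
Valid on: C, D.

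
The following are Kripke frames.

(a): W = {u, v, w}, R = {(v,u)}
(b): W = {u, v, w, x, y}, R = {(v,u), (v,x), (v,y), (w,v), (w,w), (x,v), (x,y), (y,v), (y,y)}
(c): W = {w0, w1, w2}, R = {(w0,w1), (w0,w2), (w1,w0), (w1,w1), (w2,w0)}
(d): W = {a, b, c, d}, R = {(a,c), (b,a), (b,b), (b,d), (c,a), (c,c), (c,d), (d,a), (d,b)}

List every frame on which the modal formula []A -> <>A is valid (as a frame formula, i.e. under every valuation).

This is the axiom for seriality; its first-order frame correspondent is forall x exists y Rxy.
(a): fails — world u has no successor.
(b): fails — world u has no successor.
(c): condition met.
(d): condition met.

(c), (d)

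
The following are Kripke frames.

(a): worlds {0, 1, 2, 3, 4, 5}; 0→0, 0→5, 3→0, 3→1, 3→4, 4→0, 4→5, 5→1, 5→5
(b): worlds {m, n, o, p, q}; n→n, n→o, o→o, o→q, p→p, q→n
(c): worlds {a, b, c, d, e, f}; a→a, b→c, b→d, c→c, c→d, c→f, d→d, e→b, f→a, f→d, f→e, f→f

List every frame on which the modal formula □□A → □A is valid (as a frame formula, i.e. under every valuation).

(b)

Frame correspondent (Sahlqvist): ∀x ∀y (Rxy → ∃z (Rxz ∧ Rzy)) — i.e. density.
(a): fails — R34 but no z with R3z and Rz4.
(b): satisfies the condition.
(c): fails — Reb but no z with Rez and Rzb.
Valid on: (b).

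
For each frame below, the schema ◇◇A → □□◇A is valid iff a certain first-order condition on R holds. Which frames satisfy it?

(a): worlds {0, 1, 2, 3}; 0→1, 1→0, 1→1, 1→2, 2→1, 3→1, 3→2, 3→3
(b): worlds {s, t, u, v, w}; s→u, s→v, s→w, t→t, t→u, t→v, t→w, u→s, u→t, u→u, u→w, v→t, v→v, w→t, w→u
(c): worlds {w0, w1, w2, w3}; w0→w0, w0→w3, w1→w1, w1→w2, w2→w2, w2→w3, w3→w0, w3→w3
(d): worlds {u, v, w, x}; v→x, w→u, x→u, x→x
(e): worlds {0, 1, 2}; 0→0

(e)

The schema corresponds to a generalized confluence (Geach) condition: ∀x ∀y ∀z ((xR²y ∧ xR²z) → ∃w (y = w ∧ zRw)).
(a): fails — 0R²0, 0R²0 but no w with 0=w and 0Rw.
(b): fails — sR²s, sR²s but no w* with s=w* and sRw*.
(c): fails — w1R²w1, w1R²w2 but no w with w1=w and w2Rw.
(d): fails — vR²u, vR²u but no t with u=t and uRt.
(e): satisfies the condition.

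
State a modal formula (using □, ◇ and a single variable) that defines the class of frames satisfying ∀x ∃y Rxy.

A defining formula is □ψ → ◇ψ (the D axiom).
Suppose □ψ→◇ψ is valid. At any x set V(ψ)=W. Then □ψ at x, so ◇ψ at x, so x has a successor.

□ψ → ◇ψ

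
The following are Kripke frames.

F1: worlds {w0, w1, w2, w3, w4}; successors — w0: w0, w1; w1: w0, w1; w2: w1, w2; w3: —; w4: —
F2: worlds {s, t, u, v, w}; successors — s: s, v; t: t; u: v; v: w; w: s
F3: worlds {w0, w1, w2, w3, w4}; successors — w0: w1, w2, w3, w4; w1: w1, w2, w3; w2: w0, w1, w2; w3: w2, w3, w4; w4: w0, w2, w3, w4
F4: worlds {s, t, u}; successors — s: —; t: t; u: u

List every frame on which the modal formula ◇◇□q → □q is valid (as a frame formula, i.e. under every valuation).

F4

This is the axiom for a generalized confluence (Geach) condition; its first-order frame correspondent is ∀x ∀y ∀z ((xR²y ∧ xRz) → ∃w (yRw ∧ z = w)).
F1: fails — w2R²w0, w2Rw2 but no w with w0Rw and w2=w.
F2: fails — sR²v, sRs but no w* with vRw* and s=w*.
F3: fails — w0R²w1, w0Rw4 but no w with w1Rw and w4=w.
F4: ✓.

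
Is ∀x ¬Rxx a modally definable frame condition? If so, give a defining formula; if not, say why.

No

Modal frame validity is preserved under surjective bounded morphisms.
The 4-cycle (worlds a,b,c,d with a→b→c→d→a) is irreflexive, and the map sending every world to a single reflexive point • is a surjective bounded morphism (forth: every edge maps to (•,•); back: every world has a successor). So any modal formula valid on the 4-cycle is also valid on the reflexive point, which is not irreflexive.
Hence irreflexivity is not modally definable.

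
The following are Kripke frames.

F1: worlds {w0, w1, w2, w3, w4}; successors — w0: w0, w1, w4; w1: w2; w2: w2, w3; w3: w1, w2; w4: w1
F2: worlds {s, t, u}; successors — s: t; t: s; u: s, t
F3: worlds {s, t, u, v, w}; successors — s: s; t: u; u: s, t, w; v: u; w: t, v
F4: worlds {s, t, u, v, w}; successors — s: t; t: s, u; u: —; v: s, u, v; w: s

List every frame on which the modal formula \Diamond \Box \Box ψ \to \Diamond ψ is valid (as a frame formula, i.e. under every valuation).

This is the axiom for a generalized confluence (Geach) condition; its first-order frame correspondent is \forall x \forall y (xRy \to \exists w (y R^2 w \wedge xRw)).
F1: fails — w0Rw1 but no w with w1R²w and w0Rw.
F2: satisfies the condition.
F3: fails — uRw but no w* with wR²w* and uRw*.
F4: fails — tRu but no w* with uR²w* and tRw*.
Valid on: F2.

F2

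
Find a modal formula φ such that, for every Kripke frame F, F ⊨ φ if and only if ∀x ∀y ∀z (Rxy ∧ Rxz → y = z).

The condition is partial functionality. The CD schema ◇r → □r defines it.

◇r → □r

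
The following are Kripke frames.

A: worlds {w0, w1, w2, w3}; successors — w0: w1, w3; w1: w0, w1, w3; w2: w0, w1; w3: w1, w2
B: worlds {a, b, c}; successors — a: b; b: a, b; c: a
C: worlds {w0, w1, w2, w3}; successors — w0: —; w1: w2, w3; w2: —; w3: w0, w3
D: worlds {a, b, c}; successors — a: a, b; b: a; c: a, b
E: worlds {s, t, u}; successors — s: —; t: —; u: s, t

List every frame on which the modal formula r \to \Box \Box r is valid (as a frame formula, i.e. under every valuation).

E

The schema corresponds to a generalized confluence (Geach) condition: \forall x \forall z (x R^2 z \to \exists w (x = w \wedge z = w)).
A: fails — w0R²w1 but w0 ≠ w1.
B: fails — aR²b but a ≠ b.
C: fails — w1R²w0 but w1 ≠ w0.
D: fails — aR²b but a ≠ b.
E: satisfies the condition.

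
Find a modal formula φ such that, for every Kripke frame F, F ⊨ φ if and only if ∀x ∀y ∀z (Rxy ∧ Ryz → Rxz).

□q → □□q

This is transitivity; the standard corresponding axiom is 4: □q → □□q.
Suppose □q→□□q is valid. Take Rxy, Ryz and set V(q)={w : Rxw}. Then □q at x, so □□q at x, so □q at y, so q at z, i.e. Rxz.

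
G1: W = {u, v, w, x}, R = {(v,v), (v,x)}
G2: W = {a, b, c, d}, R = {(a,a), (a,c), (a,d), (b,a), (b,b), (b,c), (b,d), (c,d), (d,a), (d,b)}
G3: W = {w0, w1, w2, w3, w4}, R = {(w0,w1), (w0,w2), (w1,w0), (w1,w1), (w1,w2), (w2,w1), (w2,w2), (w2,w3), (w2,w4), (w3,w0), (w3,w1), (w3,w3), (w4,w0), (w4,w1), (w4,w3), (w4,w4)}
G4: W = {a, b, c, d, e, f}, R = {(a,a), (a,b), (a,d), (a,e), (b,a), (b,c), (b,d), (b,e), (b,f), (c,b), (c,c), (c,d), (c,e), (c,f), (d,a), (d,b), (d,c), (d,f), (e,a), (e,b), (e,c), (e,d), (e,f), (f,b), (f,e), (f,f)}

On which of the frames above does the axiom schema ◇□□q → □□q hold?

G4

The schema corresponds to a generalized confluence (Geach) condition: ∀x ∀y ∀z ((xRy ∧ xR²z) → ∃w (yR²w ∧ z = w)).
G1: fails — vRx, vR²v but no t with xR²t and v=t.
G2: fails — aRc, aR²c but no w with cR²w and c=w.
G3: fails — w2Rw3, w2R²w4 but no w with w3R²w and w4=w.
G4: holds.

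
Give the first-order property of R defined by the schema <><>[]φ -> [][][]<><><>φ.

This is a Sahlqvist (Geach-type) schema ◇^2□^1φ → □^3◇^3φ.
Minimal-valuation argument: fix x; take any y with xR^2y and any z with xR^3z. Set V(φ) to the set of worlds R-reachable from y in exactly 1 step. Then □^1φ holds at y, so the antecedent holds at x; validity forces ◇^3φ at z, giving a w with zR^3w and yR^1w.
First-order correspondent: forall x forall y forall z ((x R^2 y & x R^3 z) -> exists w (yRw & z R^3 w)).

forall x forall y forall z ((x R^2 y & x R^3 z) -> exists w (yRw & z R^3 w))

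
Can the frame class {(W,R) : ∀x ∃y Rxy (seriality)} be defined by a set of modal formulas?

Yes — defined by □q → ◇q

The condition is seriality. A defining modal formula is □q → ◇q.
Suppose □q→◇q is valid. At any x set V(q)=W. Then □q at x, so ◇q at x, so x has a successor.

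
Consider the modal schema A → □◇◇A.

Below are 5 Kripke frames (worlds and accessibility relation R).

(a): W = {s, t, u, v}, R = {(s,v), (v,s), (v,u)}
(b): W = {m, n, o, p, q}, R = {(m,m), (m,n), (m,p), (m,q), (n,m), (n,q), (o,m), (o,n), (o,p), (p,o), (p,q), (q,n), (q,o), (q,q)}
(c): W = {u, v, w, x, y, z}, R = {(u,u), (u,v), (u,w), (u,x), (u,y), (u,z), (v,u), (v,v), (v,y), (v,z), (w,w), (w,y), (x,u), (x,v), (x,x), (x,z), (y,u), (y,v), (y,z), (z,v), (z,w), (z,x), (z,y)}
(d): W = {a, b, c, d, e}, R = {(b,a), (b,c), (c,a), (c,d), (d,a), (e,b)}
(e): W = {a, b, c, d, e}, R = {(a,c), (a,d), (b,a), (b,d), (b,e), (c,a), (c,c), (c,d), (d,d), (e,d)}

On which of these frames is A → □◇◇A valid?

This is the axiom for a generalized confluence (Geach) condition; its first-order frame correspondent is ∀x ∀z (xRz → ∃w (x = w ∧ zR²w)).
(a): fails — sRv but no w with s=w and vR²w.
(b): satisfies the condition.
(c): satisfies the condition.
(d): fails — bRa but no w with b=w and aR²w.
(e): fails — aRd but no w with a=w and dR²w.
Valid on: (b), (c).

(b), (c)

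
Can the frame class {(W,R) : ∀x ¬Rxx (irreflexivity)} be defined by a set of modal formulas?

No

Modal frame validity is preserved under surjective bounded morphisms.
The 2-cycle (worlds s,t with s→t→s) is irreflexive, and the map sending every world to a single reflexive point • is a surjective bounded morphism (forth: every edge maps to (•,•); back: every world has a successor). So any modal formula valid on the 2-cycle is also valid on the reflexive point, which is not irreflexive.
So no modal formula (or set of formulas) defines exactly the irreflexive frames.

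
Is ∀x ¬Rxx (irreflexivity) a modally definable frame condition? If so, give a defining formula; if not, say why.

Not modally definable

Any modally definable frame class is closed under surjective bounded morphisms.
The 5-cycle (worlds a,b,c,d,e with a→b→c→d→e→a) is irreflexive, and the map sending every world to a single reflexive point • is a surjective bounded morphism (forth: every edge maps to (•,•); back: every world has a successor). So any modal formula valid on the 5-cycle is also valid on the reflexive point, which is not irreflexive.
So the class is not modally definable.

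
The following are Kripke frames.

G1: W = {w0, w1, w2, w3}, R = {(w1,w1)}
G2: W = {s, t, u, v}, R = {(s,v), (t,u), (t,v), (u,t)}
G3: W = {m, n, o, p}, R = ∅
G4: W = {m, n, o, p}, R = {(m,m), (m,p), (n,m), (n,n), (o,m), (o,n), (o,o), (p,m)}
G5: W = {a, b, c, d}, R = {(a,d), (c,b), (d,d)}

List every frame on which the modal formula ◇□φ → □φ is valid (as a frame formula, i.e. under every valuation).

G1, G3

Frame correspondent (Sahlqvist): ∀x ∀y ∀z (Rxy ∧ Rxz → Ryz) — i.e. the Euclidean property.
G1: holds.
G2: fails — Rsv and Rsv but not Rvv.
G3: holds.
G4: fails — Rmp and Rmp but not Rpp.
G5: fails — Rcb and Rcb but not Rbb.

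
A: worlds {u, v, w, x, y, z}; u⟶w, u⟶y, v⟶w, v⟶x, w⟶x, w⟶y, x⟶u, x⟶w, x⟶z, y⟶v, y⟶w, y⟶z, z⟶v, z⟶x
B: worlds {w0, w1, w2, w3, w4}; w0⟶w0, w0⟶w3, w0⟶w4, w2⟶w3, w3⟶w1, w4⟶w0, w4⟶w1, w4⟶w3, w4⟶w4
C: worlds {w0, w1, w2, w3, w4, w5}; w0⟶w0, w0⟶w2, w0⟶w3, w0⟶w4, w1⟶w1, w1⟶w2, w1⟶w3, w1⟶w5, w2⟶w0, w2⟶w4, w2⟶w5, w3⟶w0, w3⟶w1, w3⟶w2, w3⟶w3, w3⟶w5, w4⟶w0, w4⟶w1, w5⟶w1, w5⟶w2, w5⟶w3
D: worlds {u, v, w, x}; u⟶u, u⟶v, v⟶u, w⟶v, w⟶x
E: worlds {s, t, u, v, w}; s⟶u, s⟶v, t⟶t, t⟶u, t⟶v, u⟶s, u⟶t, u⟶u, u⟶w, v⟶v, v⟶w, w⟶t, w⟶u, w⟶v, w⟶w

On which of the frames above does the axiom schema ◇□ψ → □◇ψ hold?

E

Frame correspondent (Sahlqvist): ∀x ∀y ∀z (Rxy ∧ Rxz → ∃w (Ryw ∧ Rzw)) — i.e. convergence.
A: fails — Ruw and Ruy but w and y have no common successor.
B: fails — Rw0w0 and Rw0w3 but w0 and w3 have no common successor.
C: fails — Rw1w5 and Rw1w2 but w5 and w2 have no common successor.
D: fails — Rwx and Rwx but x and x have no common successor.
E: satisfies the condition.
Valid on: E.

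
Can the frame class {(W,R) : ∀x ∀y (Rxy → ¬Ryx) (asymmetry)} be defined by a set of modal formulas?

Any modally definable frame class is closed under surjective bounded morphisms.
The 4-cycle (worlds a,b,c,d with a→b→c→d→a) is asymmetric. Mapping every world to a single reflexive point • is a surjective bounded morphism, and the reflexive point is not asymmetric (R•• but asymmetry requires ¬R••).
So no modal formula (or set of formulas) defines exactly the asymmetric frames.

No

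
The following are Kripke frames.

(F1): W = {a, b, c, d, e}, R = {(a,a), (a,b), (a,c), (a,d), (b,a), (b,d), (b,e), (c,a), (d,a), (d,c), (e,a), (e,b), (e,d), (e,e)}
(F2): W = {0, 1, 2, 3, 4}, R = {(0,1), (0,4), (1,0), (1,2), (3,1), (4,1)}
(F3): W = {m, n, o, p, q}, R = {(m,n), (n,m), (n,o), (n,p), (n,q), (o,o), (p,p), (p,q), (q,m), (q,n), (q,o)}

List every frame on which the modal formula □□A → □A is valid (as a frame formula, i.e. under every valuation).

(F1)

Frame correspondent (Sahlqvist): ∀x ∀y (Rxy → ∃z (Rxz ∧ Rzy)) — i.e. density.
(F1): holds.
(F2): fails — R10 but no z with R1z and Rz0.
(F3): fails — Rmn but no z with Rmz and Rzn.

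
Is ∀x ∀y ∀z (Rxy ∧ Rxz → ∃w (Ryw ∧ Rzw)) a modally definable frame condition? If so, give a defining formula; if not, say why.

This is a Sahlqvist condition; the .2 axiom ◇□r → □◇r defines it.
Suppose ◇□r→□◇r is valid. Take Rxy, Rxz and set V(r)={w : Ryw}. Then □r at y so ◇□r at x, so □◇r at x, so ◇r at z, giving w with Rzw and Ryw.

Yes, by ◇□r → □◇r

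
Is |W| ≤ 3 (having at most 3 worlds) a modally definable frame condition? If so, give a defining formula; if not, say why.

No — not modally definable

If a class were modally definable it would be closed under disjoint unions (Goldblatt–Thomason).
Any modal formula valid on each of 4 disjoint one-world frames is valid on their disjoint union (validity is preserved under disjoint unions). Each one-world frame has |W|=1≤3, but the union has |W|=4.
So the class is not modally definable.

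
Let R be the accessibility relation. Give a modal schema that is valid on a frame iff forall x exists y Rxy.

This is seriality; the standard corresponding axiom is D: □p → ◇p.

□p → ◇p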